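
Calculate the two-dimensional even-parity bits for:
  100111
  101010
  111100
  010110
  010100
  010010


Row parities: 010100
Column parities: 100001

Row P: 010100, Col P: 100001, Corner: 0


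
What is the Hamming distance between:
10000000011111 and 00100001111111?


XOR: 10100001100000
Count of 1s: 4

4


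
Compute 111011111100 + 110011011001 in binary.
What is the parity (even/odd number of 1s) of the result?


111011111100 = 3836
110011011001 = 3289
Sum = 7125 = 1101111010101
1s count = 9

odd parity (9 ones in 1101111010101)


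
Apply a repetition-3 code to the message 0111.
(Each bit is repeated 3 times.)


Each bit -> 3 copies

000111111111


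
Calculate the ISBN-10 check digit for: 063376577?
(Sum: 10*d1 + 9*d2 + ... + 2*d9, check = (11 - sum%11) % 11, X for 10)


Weighted sum: 226
226 mod 11 = 6

Check digit: 5


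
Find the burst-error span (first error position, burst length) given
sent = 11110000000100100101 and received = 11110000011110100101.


XOR: 00000000011010000000

Burst at position 9, length 4


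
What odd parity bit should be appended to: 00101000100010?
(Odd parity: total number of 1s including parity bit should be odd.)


Number of 1s in data: 4
Parity bit: 1

1


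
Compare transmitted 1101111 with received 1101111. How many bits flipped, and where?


XOR: 0000000

0 errors (received matches sent)


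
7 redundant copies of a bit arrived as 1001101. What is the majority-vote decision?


Ones: 4 out of 7
Threshold: 4

1 (4/7 voted 1)


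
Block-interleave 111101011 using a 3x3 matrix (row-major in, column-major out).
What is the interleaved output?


Matrix:
  111
  101
  011
Read columns: 110101111

110101111


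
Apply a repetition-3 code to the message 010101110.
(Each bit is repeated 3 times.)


Each bit -> 3 copies

000111000111000111111111000


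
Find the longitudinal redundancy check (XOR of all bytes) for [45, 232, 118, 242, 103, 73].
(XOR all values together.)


XOR chain: 45 ^ 232 ^ 118 ^ 242 ^ 103 ^ 73 = 111

111


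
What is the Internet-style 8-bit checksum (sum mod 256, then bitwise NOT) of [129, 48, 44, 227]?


Sum = 448 mod 256 = 192
Complement = 63

63


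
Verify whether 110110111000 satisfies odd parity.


Number of 1s: 7

Yes, parity is correct (7 ones)


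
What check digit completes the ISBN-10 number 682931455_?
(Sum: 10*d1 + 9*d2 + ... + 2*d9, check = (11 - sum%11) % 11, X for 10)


Weighted sum: 275
275 mod 11 = 0

Check digit: 0


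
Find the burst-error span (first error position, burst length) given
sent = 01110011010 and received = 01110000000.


XOR: 00000011010

Burst at position 6, length 4


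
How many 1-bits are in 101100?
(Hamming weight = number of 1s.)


Counting 1s in 101100

3


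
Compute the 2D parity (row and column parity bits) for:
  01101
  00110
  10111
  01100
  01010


Row parities: 10000
Column parities: 11010

Row P: 10000, Col P: 11010, Corner: 1


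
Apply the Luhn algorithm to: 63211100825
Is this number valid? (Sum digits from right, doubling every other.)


Luhn sum = 36
36 mod 10 = 6

Invalid (Luhn sum mod 10 = 6)


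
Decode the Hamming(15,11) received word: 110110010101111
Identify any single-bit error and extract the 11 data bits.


Syndrome = 0: no error detected

Data: 01000101111 (no errors)


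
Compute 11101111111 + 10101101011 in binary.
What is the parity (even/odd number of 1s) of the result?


11101111111 = 1919
10101101011 = 1387
Sum = 3306 = 110011101010
1s count = 7

odd parity (7 ones in 110011101010)


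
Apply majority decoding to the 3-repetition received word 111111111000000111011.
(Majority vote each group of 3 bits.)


Groups: 111, 111, 111, 000, 000, 111, 011
Majority votes: 1110011

1110011


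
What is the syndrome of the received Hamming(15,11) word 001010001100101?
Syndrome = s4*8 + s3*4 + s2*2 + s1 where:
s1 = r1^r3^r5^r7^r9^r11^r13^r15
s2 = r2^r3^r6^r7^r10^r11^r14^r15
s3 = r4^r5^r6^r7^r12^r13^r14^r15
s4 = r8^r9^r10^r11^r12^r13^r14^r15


s1=1, s2=1, s3=1, s4=0

Syndrome = 7 (error at position 7)


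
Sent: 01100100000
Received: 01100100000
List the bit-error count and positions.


XOR: 00000000000

0 errors (received matches sent)


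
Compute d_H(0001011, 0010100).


XOR: 0011111
Count of 1s: 5

5


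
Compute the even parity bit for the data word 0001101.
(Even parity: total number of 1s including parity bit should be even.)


Number of 1s in data: 3
Parity bit: 1

1


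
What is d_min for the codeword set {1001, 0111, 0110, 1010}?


Comparing all pairs, minimum distance: 1
Can detect 0 errors, correct 0 errors

1


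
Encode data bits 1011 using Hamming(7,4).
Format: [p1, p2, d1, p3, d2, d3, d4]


Parity bits: p1=0, p2=1, p3=0

0110011


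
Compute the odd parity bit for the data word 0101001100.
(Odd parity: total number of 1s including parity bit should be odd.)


Number of 1s in data: 4
Parity bit: 1

1


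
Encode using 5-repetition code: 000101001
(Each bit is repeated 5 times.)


Each bit -> 5 copies

000000000000000111110000011111000000000011111


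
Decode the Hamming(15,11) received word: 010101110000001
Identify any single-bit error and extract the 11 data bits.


Syndrome = 0: no error detected

Data: 00110000001 (no errors)


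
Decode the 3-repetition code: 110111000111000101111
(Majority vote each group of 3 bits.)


Groups: 110, 111, 000, 111, 000, 101, 111
Majority votes: 1101011

1101011


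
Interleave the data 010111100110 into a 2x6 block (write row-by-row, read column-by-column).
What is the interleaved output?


Matrix:
  010111
  100110
Read columns: 011000111110

011000111110


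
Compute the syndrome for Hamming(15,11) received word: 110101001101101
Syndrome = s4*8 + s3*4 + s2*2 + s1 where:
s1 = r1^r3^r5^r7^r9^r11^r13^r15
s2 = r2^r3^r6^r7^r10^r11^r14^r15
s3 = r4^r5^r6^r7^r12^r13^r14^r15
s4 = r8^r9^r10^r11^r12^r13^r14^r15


s1=0, s2=0, s3=1, s4=1

Syndrome = 12 (error at position 12)


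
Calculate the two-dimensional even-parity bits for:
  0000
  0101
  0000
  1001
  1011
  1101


Row parities: 000011
Column parities: 1010

Row P: 000011, Col P: 1010, Corner: 0


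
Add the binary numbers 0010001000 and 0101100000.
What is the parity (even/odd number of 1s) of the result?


0010001000 = 136
0101100000 = 352
Sum = 488 = 111101000
1s count = 5

odd parity (5 ones in 111101000)


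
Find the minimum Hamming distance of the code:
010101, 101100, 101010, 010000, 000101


Comparing all pairs, minimum distance: 1
Can detect 0 errors, correct 0 errors

1


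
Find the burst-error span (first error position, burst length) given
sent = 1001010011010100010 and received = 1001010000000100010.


XOR: 0000000011010000000

Burst at position 8, length 4


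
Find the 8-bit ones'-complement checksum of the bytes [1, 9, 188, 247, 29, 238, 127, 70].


Sum = 909 mod 256 = 141
Complement = 114

114


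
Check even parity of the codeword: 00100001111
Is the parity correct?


Number of 1s: 5

No, parity error (5 ones)


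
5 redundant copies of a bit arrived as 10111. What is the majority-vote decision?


Ones: 4 out of 5
Threshold: 3

1 (4/5 voted 1)


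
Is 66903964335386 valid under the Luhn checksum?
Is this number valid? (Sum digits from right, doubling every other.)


Luhn sum = 66
66 mod 10 = 6

Invalid (Luhn sum mod 10 = 6)


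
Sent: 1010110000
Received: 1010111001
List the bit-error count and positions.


XOR: 0000001001

2 error(s) at position(s): 6, 9


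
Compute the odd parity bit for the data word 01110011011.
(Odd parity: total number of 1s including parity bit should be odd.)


Number of 1s in data: 7
Parity bit: 0

0


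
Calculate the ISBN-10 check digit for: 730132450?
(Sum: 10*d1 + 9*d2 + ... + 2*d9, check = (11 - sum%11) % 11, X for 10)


Weighted sum: 163
163 mod 11 = 9

Check digit: 2


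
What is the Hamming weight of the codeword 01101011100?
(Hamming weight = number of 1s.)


Counting 1s in 01101011100

6


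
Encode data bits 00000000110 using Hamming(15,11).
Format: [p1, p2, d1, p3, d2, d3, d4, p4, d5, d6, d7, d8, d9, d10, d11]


Parity bits: p1=1, p2=1, p3=0, p4=0

110000000000110


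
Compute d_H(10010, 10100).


XOR: 00110
Count of 1s: 2

2


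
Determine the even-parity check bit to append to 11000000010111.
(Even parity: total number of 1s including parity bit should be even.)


Number of 1s in data: 6
Parity bit: 0

0


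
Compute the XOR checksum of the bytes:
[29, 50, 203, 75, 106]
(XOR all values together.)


XOR chain: 29 ^ 50 ^ 203 ^ 75 ^ 106 = 197

197


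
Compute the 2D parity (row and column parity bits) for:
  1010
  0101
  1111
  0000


Row parities: 0000
Column parities: 0000

Row P: 0000, Col P: 0000, Corner: 0


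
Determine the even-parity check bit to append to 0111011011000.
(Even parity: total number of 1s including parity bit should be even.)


Number of 1s in data: 7
Parity bit: 1

1


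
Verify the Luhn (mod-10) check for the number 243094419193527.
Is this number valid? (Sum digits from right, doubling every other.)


Luhn sum = 78
78 mod 10 = 8

Invalid (Luhn sum mod 10 = 8)


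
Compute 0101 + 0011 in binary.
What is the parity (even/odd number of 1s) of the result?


0101 = 5
0011 = 3
Sum = 8 = 1000
1s count = 1

odd parity (1 ones in 1000)


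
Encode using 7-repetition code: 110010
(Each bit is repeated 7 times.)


Each bit -> 7 copies

111111111111110000000000000011111110000000


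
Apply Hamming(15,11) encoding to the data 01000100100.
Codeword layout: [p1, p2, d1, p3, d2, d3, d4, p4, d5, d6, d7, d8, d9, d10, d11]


Parity bits: p1=0, p2=1, p3=0, p4=0

010010000100100


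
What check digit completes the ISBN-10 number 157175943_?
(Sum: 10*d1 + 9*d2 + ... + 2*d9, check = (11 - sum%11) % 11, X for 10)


Weighted sum: 239
239 mod 11 = 8

Check digit: 3


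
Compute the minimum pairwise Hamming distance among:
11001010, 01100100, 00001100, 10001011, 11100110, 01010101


Comparing all pairs, minimum distance: 2
Can detect 1 errors, correct 0 errors

2


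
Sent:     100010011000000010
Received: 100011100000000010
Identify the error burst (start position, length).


XOR: 000001111000000000

Burst at position 5, length 4


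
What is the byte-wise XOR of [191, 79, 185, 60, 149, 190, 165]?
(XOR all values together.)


XOR chain: 191 ^ 79 ^ 185 ^ 60 ^ 149 ^ 190 ^ 165 = 251

251


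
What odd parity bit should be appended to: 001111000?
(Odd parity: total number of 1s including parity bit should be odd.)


Number of 1s in data: 4
Parity bit: 1

1


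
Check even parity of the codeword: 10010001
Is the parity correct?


Number of 1s: 3

No, parity error (3 ones)


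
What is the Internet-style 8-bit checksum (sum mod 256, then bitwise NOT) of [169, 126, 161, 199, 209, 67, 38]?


Sum = 969 mod 256 = 201
Complement = 54

54


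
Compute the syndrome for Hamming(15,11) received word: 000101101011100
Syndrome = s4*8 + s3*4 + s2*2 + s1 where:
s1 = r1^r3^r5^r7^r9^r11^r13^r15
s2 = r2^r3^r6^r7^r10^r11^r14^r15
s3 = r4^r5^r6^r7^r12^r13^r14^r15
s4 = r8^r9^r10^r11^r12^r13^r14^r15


s1=0, s2=1, s3=1, s4=0

Syndrome = 6 (error at position 6)


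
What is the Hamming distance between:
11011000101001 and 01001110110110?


XOR: 10010110011111
Count of 1s: 9

9


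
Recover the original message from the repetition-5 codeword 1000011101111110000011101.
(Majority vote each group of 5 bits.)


Groups: 10000, 11101, 11111, 00000, 11101
Majority votes: 01101

01101


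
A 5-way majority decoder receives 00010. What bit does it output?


Ones: 1 out of 5
Threshold: 3

0 (1/5 voted 1)


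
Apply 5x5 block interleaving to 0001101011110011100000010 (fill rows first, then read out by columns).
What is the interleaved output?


Matrix:
  00011
  01011
  11001
  11000
  00010
Read columns: 0011001110000001100111100

0011001110000001100111100


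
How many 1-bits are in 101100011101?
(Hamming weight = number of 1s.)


Counting 1s in 101100011101

7


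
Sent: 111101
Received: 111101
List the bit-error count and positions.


XOR: 000000

0 errors (received matches sent)


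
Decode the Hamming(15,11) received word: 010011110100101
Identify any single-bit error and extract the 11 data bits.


Syndrome = 6: error at position 6

Data: 01010100101 (corrected bit 6)


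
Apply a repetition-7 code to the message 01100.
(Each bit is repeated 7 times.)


Each bit -> 7 copies

00000001111111111111100000000000000


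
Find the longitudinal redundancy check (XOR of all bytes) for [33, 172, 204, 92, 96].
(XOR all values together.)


XOR chain: 33 ^ 172 ^ 204 ^ 92 ^ 96 = 125

125


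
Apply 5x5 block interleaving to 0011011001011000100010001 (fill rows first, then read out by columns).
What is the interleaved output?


Matrix:
  00110
  11001
  01100
  01000
  10001
Read columns: 0100101110101001000001001

0100101110101001000001001


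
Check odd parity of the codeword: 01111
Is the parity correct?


Number of 1s: 4

No, parity error (4 ones)


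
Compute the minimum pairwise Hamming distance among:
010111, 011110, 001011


Comparing all pairs, minimum distance: 2
Can detect 1 errors, correct 0 errors

2


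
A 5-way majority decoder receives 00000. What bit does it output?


Ones: 0 out of 5
Threshold: 3

0 (0/5 voted 1)


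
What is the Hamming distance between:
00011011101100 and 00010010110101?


XOR: 00001001011001
Count of 1s: 5

5


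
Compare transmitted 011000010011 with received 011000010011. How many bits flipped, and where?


XOR: 000000000000

0 errors (received matches sent)


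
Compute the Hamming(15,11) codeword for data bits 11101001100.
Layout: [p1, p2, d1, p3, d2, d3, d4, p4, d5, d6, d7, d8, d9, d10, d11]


Parity bits: p1=0, p2=0, p3=0, p4=1

001011011001100


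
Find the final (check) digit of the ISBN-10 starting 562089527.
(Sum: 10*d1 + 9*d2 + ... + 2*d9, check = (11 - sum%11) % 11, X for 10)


Weighted sum: 253
253 mod 11 = 0

Check digit: 0


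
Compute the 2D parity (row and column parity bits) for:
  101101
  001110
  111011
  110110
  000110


Row parities: 01100
Column parities: 101000

Row P: 01100, Col P: 101000, Corner: 0


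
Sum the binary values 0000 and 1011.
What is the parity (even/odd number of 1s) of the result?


0000 = 0
1011 = 11
Sum = 11 = 1011
1s count = 3

odd parity (3 ones in 1011)


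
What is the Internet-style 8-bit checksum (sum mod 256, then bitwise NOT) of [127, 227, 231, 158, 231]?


Sum = 974 mod 256 = 206
Complement = 49

49


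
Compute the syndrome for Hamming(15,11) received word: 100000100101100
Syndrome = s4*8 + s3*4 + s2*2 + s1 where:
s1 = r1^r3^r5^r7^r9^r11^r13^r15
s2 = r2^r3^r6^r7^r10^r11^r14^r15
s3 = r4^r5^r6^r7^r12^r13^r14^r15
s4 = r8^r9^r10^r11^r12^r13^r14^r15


s1=1, s2=0, s3=1, s4=1

Syndrome = 13 (error at position 13)


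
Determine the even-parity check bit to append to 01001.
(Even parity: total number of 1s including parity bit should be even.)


Number of 1s in data: 2
Parity bit: 0

0


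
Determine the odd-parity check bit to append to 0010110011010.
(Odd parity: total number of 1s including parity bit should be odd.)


Number of 1s in data: 6
Parity bit: 1

1


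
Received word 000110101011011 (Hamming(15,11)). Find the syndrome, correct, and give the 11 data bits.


Syndrome = 9: error at position 9

Data: 01010011011 (corrected bit 9)


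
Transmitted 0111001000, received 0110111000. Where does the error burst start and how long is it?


XOR: 0001110000

Burst at position 3, length 3


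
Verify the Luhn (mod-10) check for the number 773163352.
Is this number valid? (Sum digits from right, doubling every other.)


Luhn sum = 35
35 mod 10 = 5

Invalid (Luhn sum mod 10 = 5)


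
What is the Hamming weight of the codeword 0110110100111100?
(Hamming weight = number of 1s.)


Counting 1s in 0110110100111100

9


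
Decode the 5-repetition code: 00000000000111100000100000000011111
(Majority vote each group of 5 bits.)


Groups: 00000, 00000, 01111, 00000, 10000, 00000, 11111
Majority votes: 0010001

0010001


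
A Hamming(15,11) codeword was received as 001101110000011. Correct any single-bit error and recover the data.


Syndrome = 15: error at position 15

Data: 10110000010 (corrected bit 15)


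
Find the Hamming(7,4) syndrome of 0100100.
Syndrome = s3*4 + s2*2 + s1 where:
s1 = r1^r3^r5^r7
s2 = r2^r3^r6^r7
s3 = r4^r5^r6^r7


s1=1, s2=1, s3=1

Syndrome = 7 (error at position 7)


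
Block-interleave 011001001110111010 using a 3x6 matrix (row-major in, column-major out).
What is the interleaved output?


Matrix:
  011001
  001110
  111010
Read columns: 001101111010011100

001101111010011100


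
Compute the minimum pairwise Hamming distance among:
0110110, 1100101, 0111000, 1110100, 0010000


Comparing all pairs, minimum distance: 2
Can detect 1 errors, correct 0 errors

2


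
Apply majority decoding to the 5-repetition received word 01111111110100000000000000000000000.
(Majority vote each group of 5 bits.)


Groups: 01111, 11111, 01000, 00000, 00000, 00000, 00000
Majority votes: 1100000

1100000


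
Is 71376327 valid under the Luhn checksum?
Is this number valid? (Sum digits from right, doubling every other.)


Luhn sum = 36
36 mod 10 = 6

Invalid (Luhn sum mod 10 = 6)


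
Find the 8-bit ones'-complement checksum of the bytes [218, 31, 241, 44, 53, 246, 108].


Sum = 941 mod 256 = 173
Complement = 82

82


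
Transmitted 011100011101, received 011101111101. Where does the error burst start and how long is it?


XOR: 000001100000

Burst at position 5, length 2


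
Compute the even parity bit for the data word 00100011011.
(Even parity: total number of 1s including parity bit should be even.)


Number of 1s in data: 5
Parity bit: 1

1


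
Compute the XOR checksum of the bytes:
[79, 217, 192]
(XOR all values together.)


XOR chain: 79 ^ 217 ^ 192 = 86

86


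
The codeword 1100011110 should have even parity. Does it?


Number of 1s: 6

Yes, parity is correct (6 ones)


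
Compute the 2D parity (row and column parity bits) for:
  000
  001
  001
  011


Row parities: 0110
Column parities: 011

Row P: 0110, Col P: 011, Corner: 0


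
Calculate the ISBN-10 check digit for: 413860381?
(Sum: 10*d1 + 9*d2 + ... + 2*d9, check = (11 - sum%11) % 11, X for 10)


Weighted sum: 203
203 mod 11 = 5

Check digit: 6


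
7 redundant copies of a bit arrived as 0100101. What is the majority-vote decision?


Ones: 3 out of 7
Threshold: 4

0 (3/7 voted 1)


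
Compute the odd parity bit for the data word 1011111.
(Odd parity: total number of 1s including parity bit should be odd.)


Number of 1s in data: 6
Parity bit: 1

1


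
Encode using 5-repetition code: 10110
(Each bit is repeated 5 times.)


Each bit -> 5 copies

1111100000111111111100000


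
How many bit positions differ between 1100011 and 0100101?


XOR: 1000110
Count of 1s: 3

3


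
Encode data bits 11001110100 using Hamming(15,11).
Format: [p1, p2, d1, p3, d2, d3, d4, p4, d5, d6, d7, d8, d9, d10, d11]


Parity bits: p1=1, p2=1, p3=0, p4=0

111010001110100


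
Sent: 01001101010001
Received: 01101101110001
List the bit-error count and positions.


XOR: 00100000100000

2 error(s) at position(s): 2, 8


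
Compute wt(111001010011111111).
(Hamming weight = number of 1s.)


Counting 1s in 111001010011111111

13


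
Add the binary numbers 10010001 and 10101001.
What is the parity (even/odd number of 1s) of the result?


10010001 = 145
10101001 = 169
Sum = 314 = 100111010
1s count = 5

odd parity (5 ones in 100111010)


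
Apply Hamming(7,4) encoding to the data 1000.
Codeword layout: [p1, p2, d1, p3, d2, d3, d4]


Parity bits: p1=1, p2=1, p3=0

1110000


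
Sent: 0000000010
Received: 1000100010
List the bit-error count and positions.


XOR: 1000100000

2 error(s) at position(s): 0, 4


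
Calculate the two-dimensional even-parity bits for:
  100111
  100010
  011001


Row parities: 001
Column parities: 011100

Row P: 001, Col P: 011100, Corner: 1


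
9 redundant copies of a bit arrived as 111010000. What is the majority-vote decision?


Ones: 4 out of 9
Threshold: 5

0 (4/9 voted 1)


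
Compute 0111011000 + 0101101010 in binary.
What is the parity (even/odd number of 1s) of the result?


0111011000 = 472
0101101010 = 362
Sum = 834 = 1101000010
1s count = 4

even parity (4 ones in 1101000010)


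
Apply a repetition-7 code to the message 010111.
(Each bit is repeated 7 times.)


Each bit -> 7 copies

000000011111110000000111111111111111111111


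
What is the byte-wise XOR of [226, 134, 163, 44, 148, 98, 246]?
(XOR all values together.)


XOR chain: 226 ^ 134 ^ 163 ^ 44 ^ 148 ^ 98 ^ 246 = 235

235


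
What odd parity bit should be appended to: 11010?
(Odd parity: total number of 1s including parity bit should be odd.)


Number of 1s in data: 3
Parity bit: 0

0


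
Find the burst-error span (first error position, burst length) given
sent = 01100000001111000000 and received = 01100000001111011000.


XOR: 00000000000000011000

Burst at position 15, length 2


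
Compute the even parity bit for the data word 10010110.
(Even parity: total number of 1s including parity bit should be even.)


Number of 1s in data: 4
Parity bit: 0

0


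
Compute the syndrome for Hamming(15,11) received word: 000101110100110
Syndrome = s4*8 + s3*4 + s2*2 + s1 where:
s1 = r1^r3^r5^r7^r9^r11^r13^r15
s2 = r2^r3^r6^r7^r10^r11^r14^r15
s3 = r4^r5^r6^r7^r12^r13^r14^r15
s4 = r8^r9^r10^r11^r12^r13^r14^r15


s1=0, s2=0, s3=1, s4=0

Syndrome = 4 (error at position 4)


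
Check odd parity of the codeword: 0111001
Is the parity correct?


Number of 1s: 4

No, parity error (4 ones)


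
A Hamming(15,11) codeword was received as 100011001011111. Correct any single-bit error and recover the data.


Syndrome = 0: no error detected

Data: 01101011111 (no errors)


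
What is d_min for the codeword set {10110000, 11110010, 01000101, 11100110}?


Comparing all pairs, minimum distance: 2
Can detect 1 errors, correct 0 errors

2


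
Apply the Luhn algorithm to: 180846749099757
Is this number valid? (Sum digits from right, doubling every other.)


Luhn sum = 79
79 mod 10 = 9

Invalid (Luhn sum mod 10 = 9)


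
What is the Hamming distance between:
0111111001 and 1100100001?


XOR: 1011011000
Count of 1s: 5

5


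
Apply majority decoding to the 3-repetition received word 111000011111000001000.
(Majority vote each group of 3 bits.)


Groups: 111, 000, 011, 111, 000, 001, 000
Majority votes: 1011000

1011000


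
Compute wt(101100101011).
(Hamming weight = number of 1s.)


Counting 1s in 101100101011

7


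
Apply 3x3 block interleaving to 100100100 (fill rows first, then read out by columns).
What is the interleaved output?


Matrix:
  100
  100
  100
Read columns: 111000000

111000000


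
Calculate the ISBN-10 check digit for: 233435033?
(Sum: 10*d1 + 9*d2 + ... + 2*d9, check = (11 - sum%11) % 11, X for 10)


Weighted sum: 157
157 mod 11 = 3

Check digit: 8


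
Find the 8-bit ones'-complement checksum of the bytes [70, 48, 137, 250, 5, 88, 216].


Sum = 814 mod 256 = 46
Complement = 209

209


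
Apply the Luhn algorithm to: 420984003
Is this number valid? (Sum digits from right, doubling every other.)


Luhn sum = 36
36 mod 10 = 6

Invalid (Luhn sum mod 10 = 6)


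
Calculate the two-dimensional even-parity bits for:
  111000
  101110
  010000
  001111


Row parities: 1010
Column parities: 001001

Row P: 1010, Col P: 001001, Corner: 0


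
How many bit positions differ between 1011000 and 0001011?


XOR: 1010011
Count of 1s: 4

4


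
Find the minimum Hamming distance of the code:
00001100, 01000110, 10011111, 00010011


Comparing all pairs, minimum distance: 3
Can detect 2 errors, correct 1 errors

3


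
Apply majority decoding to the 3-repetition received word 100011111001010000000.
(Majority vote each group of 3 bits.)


Groups: 100, 011, 111, 001, 010, 000, 000
Majority votes: 0110000

0110000


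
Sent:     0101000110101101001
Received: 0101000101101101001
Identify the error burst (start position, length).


XOR: 0000000011000000000

Burst at position 8, length 2


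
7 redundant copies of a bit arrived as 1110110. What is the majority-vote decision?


Ones: 5 out of 7
Threshold: 4

1 (5/7 voted 1)


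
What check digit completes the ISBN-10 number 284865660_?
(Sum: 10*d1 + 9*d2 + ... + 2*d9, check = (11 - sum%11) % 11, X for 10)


Weighted sum: 283
283 mod 11 = 8

Check digit: 3


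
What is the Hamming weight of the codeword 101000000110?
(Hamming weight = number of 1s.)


Counting 1s in 101000000110

4


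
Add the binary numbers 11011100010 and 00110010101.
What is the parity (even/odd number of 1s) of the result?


11011100010 = 1762
00110010101 = 405
Sum = 2167 = 100001110111
1s count = 7

odd parity (7 ones in 100001110111)


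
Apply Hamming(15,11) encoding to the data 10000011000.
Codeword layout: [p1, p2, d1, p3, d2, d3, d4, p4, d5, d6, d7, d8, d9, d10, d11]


Parity bits: p1=0, p2=0, p3=1, p4=0

001100000011000


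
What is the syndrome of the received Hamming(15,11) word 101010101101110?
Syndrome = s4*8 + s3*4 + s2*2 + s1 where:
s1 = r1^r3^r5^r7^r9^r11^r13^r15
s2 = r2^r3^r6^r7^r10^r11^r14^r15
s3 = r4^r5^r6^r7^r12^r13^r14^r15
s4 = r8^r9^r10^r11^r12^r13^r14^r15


s1=0, s2=0, s3=1, s4=1

Syndrome = 12 (error at position 12)


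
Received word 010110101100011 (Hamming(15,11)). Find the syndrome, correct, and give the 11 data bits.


Syndrome = 6: error at position 6

Data: 01111100011 (corrected bit 6)


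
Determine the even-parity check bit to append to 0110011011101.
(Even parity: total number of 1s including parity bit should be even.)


Number of 1s in data: 8
Parity bit: 0

0


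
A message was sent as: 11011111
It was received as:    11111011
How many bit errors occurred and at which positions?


XOR: 00100100

2 error(s) at position(s): 2, 5


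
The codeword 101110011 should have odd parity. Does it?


Number of 1s: 6

No, parity error (6 ones)


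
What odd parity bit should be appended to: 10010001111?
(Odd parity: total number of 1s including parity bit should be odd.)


Number of 1s in data: 6
Parity bit: 1

1


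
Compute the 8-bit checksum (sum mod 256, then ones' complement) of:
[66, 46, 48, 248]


Sum = 408 mod 256 = 152
Complement = 103

103


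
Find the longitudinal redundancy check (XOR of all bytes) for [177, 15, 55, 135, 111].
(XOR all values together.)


XOR chain: 177 ^ 15 ^ 55 ^ 135 ^ 111 = 97

97


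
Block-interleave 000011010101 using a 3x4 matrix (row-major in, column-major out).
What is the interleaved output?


Matrix:
  0000
  1101
  0101
Read columns: 010011000011

010011000011


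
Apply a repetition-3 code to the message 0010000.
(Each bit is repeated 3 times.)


Each bit -> 3 copies

000000111000000000000


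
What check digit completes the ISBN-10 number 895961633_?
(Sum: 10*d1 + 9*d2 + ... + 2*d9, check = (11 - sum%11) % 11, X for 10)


Weighted sum: 344
344 mod 11 = 3

Check digit: 8


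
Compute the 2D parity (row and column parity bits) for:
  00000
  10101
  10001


Row parities: 010
Column parities: 00100

Row P: 010, Col P: 00100, Corner: 1


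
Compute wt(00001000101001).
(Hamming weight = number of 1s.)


Counting 1s in 00001000101001

4


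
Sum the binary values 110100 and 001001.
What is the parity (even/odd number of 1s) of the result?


110100 = 52
001001 = 9
Sum = 61 = 111101
1s count = 5

odd parity (5 ones in 111101)


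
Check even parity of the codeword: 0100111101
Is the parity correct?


Number of 1s: 6

Yes, parity is correct (6 ones)


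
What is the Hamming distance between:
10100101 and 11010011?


XOR: 01110110
Count of 1s: 5

5


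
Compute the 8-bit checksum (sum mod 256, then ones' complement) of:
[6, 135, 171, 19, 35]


Sum = 366 mod 256 = 110
Complement = 145

145


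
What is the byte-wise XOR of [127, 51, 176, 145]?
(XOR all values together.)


XOR chain: 127 ^ 51 ^ 176 ^ 145 = 109

109


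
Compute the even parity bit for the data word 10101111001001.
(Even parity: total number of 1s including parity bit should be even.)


Number of 1s in data: 8
Parity bit: 0

0


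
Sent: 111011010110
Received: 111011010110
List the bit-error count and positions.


XOR: 000000000000

0 errors (received matches sent)


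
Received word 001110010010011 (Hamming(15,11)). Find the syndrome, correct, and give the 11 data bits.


Syndrome = 0: no error detected

Data: 11000010011 (no errors)


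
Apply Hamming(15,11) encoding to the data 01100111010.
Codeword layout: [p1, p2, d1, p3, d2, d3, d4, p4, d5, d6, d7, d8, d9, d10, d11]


Parity bits: p1=0, p2=0, p3=0, p4=0

000011000111010


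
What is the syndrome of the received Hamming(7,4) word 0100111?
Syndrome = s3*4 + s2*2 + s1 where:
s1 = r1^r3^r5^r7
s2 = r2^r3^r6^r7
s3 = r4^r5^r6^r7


s1=0, s2=1, s3=1

Syndrome = 6 (error at position 6)


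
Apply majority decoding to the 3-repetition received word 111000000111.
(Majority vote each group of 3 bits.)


Groups: 111, 000, 000, 111
Majority votes: 1001

1001


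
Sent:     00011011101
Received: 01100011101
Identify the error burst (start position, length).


XOR: 01111000000

Burst at position 1, length 4


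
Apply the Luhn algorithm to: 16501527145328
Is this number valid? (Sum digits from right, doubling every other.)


Luhn sum = 49
49 mod 10 = 9

Invalid (Luhn sum mod 10 = 9)


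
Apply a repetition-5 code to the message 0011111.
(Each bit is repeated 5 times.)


Each bit -> 5 copies

00000000001111111111111111111111111


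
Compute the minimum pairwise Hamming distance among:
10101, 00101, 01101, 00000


Comparing all pairs, minimum distance: 1
Can detect 0 errors, correct 0 errors

1


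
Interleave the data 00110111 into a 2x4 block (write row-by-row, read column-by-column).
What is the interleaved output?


Matrix:
  0011
  0111
Read columns: 00011111

00011111


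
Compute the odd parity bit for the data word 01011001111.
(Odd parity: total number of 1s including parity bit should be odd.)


Number of 1s in data: 7
Parity bit: 0

0


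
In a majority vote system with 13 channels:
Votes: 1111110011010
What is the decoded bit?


Ones: 9 out of 13
Threshold: 7

1 (9/13 voted 1)


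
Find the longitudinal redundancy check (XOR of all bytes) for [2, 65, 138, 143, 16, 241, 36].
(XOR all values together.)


XOR chain: 2 ^ 65 ^ 138 ^ 143 ^ 16 ^ 241 ^ 36 = 131

131


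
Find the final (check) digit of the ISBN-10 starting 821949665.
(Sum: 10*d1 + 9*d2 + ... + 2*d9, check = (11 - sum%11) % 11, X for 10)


Weighted sum: 290
290 mod 11 = 4

Check digit: 7


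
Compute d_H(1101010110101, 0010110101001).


XOR: 1111100011100
Count of 1s: 8

8


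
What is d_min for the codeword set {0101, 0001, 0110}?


Comparing all pairs, minimum distance: 1
Can detect 0 errors, correct 0 errors

1


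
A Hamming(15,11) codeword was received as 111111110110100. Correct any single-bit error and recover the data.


Syndrome = 4: error at position 4

Data: 11110110100 (corrected bit 4)


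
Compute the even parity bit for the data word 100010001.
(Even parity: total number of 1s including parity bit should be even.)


Number of 1s in data: 3
Parity bit: 1

1


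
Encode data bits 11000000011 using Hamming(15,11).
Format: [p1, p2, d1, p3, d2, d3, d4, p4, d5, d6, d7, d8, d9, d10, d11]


Parity bits: p1=1, p2=1, p3=1, p4=0

111110000000011


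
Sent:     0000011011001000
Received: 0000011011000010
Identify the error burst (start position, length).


XOR: 0000000000001010

Burst at position 12, length 3


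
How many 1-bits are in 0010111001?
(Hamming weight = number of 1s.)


Counting 1s in 0010111001

5


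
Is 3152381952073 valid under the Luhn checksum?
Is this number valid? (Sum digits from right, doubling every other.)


Luhn sum = 51
51 mod 10 = 1

Invalid (Luhn sum mod 10 = 1)


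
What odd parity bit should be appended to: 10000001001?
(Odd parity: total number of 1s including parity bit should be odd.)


Number of 1s in data: 3
Parity bit: 0

0


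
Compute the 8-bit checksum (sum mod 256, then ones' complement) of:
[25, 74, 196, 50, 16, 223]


Sum = 584 mod 256 = 72
Complement = 183

183


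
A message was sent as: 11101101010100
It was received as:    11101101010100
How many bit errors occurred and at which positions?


XOR: 00000000000000

0 errors (received matches sent)


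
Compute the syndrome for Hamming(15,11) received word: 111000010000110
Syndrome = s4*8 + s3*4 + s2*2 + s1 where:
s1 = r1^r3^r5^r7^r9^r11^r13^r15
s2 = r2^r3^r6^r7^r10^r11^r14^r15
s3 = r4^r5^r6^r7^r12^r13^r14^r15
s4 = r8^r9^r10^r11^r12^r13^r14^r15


s1=1, s2=1, s3=0, s4=1

Syndrome = 11 (error at position 11)


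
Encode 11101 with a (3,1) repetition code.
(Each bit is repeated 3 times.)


Each bit -> 3 copies

111111111000111


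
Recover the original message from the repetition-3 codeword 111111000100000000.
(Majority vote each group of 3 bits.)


Groups: 111, 111, 000, 100, 000, 000
Majority votes: 110000

110000


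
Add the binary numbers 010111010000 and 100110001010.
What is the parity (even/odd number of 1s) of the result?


010111010000 = 1488
100110001010 = 2442
Sum = 3930 = 111101011010
1s count = 8

even parity (8 ones in 111101011010)


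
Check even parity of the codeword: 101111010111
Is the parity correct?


Number of 1s: 9

No, parity error (9 ones)


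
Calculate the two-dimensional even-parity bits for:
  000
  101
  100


Row parities: 001
Column parities: 001

Row P: 001, Col P: 001, Corner: 1


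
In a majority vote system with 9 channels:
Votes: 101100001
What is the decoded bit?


Ones: 4 out of 9
Threshold: 5

0 (4/9 voted 1)


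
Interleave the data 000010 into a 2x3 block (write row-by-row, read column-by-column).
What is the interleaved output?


Matrix:
  000
  010
Read columns: 000100

000100


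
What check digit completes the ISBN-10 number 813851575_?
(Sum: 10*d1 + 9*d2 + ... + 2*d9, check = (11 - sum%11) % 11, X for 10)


Weighted sum: 255
255 mod 11 = 2

Check digit: 9


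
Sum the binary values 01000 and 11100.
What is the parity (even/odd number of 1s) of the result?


01000 = 8
11100 = 28
Sum = 36 = 100100
1s count = 2

even parity (2 ones in 100100)


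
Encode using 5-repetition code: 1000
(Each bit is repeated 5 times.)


Each bit -> 5 copies

11111000000000000000


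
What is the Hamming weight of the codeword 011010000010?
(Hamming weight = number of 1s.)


Counting 1s in 011010000010

4


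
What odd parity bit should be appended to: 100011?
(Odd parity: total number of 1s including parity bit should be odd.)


Number of 1s in data: 3
Parity bit: 0

0


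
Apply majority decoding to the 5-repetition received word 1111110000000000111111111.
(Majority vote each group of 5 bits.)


Groups: 11111, 10000, 00000, 01111, 11111
Majority votes: 10011

10011


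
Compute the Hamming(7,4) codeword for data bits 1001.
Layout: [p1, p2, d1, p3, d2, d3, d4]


Parity bits: p1=0, p2=0, p3=1

0011001


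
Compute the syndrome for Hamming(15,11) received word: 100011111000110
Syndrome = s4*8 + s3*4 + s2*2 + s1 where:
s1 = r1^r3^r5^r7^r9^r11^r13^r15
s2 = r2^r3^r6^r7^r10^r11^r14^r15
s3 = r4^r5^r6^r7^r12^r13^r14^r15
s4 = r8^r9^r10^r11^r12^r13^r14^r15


s1=1, s2=1, s3=1, s4=0

Syndrome = 7 (error at position 7)


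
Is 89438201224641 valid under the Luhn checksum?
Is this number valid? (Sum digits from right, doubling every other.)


Luhn sum = 66
66 mod 10 = 6

Invalid (Luhn sum mod 10 = 6)


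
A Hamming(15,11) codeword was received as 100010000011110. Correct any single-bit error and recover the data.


Syndrome = 0: no error detected

Data: 01000011110 (no errors)


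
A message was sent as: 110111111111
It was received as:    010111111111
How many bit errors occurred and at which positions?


XOR: 100000000000

1 error(s) at position(s): 0


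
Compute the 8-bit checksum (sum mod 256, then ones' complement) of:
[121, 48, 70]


Sum = 239 mod 256 = 239
Complement = 16

16


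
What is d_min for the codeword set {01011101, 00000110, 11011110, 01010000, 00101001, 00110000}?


Comparing all pairs, minimum distance: 2
Can detect 1 errors, correct 0 errors

2


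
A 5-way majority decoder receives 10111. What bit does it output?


Ones: 4 out of 5
Threshold: 3

1 (4/5 voted 1)


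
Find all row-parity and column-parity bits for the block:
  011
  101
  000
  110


Row parities: 0000
Column parities: 000

Row P: 0000, Col P: 000, Corner: 0


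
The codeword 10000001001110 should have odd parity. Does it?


Number of 1s: 5

Yes, parity is correct (5 ones)


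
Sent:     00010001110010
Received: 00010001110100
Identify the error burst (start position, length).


XOR: 00000000000110

Burst at position 11, length 2


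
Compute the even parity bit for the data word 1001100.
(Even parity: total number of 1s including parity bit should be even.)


Number of 1s in data: 3
Parity bit: 1

1


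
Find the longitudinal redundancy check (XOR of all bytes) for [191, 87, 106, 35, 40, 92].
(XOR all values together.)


XOR chain: 191 ^ 87 ^ 106 ^ 35 ^ 40 ^ 92 = 213

213


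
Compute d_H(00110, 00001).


XOR: 00111
Count of 1s: 3

3


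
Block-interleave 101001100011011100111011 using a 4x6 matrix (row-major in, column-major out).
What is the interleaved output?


Matrix:
  101001
  100011
  011100
  111011
Read columns: 110100111011001001011101

110100111011001001011101


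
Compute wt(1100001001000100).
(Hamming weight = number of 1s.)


Counting 1s in 1100001001000100

5


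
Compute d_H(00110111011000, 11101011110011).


XOR: 11011100101011
Count of 1s: 9

9


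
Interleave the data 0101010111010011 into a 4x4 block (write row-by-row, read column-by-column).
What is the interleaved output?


Matrix:
  0101
  0101
  1101
  0011
Read columns: 0010111000011111

0010111000011111


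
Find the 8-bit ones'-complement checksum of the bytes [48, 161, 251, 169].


Sum = 629 mod 256 = 117
Complement = 138

138


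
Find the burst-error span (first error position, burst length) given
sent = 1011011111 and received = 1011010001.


XOR: 0000001110

Burst at position 6, length 3


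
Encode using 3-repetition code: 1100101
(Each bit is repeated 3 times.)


Each bit -> 3 copies

111111000000111000111


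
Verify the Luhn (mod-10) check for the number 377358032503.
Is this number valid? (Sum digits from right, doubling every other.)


Luhn sum = 45
45 mod 10 = 5

Invalid (Luhn sum mod 10 = 5)


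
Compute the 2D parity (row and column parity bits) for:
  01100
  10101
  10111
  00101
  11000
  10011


Row parities: 010001
Column parities: 00000

Row P: 010001, Col P: 00000, Corner: 0


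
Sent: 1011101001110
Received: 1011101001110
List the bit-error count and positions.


XOR: 0000000000000

0 errors (received matches sent)
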